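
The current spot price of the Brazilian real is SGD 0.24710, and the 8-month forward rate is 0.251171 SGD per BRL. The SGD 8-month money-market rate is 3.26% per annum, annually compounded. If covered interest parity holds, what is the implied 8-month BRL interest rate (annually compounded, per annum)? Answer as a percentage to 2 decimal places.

T = 8/12 years.
By CIP, F/S equals the SGD-to-BRL growth ratio: 0.251171/0.2471 = 1.0164751.
SGD growth factor: (1 + 0.0326)^(8/12) = 1.0216169.
That pins the BRL growth at 1.0050585.
Annualise: 1.0050585^(12/8) − 1 = 0.007597 = 0.76%.

0.76%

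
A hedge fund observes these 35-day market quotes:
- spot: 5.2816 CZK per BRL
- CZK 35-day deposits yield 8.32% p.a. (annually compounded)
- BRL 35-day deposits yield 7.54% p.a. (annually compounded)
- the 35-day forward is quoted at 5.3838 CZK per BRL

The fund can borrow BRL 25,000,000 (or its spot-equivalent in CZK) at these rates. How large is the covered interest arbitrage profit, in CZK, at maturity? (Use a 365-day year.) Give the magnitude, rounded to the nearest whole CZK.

CZK 2,480,697

T = 35/365 years.
Invest the BRL and cover forward: 25,000,000 × 1.00699488218 × 5.3838 = CZK 135,536,476.17.
Convert at spot and invest in CZK: 25,000,000 × 5.2816 × 1.00769296548 = CZK 133,055,779.16.
The quoted forward overvalues BRL, so borrow CZK, buy BRL at spot, deposit the BRL at 7.54%, and sell the proceeds forward at 5.3838.
Profit = 135,536,476.17 − 133,055,779.16 = CZK 2,480,697.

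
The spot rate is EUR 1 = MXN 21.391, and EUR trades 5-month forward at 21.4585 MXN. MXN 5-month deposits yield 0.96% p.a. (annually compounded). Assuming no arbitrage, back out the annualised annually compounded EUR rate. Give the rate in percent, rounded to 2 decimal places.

0.20%

T = 5/12 years.
CIP gives F = S · g_MXN/g_EUR, so g_MXN/g_EUR = 21.4585/21.391 = 1.0031555.
MXN growth factor: (1 + 0.0096)^(5/12) = 1.0039889.
That pins the EUR growth at 1.0008308.
r = 1.0008308^(12/5) − 1 = 0.001995 → 0.20%.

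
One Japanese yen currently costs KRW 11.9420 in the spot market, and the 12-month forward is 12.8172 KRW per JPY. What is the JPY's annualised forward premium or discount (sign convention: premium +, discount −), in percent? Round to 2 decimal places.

+7.33%

T = 1 year.
JPY trades forward at +7.32876% vs spot over the period.
Annualise by dividing by T: 0.0732876 / 1 = 0.073288 → 7.33%.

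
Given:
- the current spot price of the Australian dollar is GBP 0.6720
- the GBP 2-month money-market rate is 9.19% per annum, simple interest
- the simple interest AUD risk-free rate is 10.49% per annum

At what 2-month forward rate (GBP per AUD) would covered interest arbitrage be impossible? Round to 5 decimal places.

T = 2/12 years.
GBP accumulates by 1 + 0.0919×2/12 = 1.0153167.
AUD accumulates by 1 + 0.1049×2/12 = 1.0174833.
CIP: F = S · (grow GBP)/(grow AUD) = 0.672 × 1.0153167/1.0174833 = 0.6705691 GBP per AUD.

0.67057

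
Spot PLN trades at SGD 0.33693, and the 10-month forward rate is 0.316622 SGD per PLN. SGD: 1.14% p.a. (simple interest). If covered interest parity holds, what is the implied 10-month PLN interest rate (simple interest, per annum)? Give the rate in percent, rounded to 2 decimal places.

8.91%

T = 10/12 years.
F/S = 0.316622/0.33693 = 0.9397264 = (growth of SGD) / (growth of PLN).
The SGD side grows by 1 + 0.0114×10/12 = 1.009500.
That pins the PLN growth at 1.0742488.
(1.0742488 − 1)/T = 0.089099, i.e. 8.91%.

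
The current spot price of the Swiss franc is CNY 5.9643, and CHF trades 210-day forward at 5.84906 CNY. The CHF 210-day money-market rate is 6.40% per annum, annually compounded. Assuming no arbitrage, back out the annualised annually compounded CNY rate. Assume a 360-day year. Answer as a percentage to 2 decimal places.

2.90%

T = 210/360 years.
By CIP, F/S equals the CNY-to-CHF growth ratio: 5.84906/5.9643 = 0.9806784.
The CHF side grows by (1 + 0.0640)^(210/360) = 1.036850.
Hence g_CNY = 1.0168164.
Annualise: 1.0168164^(360/210) − 1 = 0.029001 = 2.90%.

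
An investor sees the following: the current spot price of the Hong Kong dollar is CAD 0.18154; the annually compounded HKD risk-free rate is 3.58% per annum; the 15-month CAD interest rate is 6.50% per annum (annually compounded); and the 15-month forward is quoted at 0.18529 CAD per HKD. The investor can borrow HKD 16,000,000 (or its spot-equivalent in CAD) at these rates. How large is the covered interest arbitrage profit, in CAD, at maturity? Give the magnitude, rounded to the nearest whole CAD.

CAD 44,633

T = 15/12 years.
Keep in HKD, deliver into the forward: 16,000,000·1.044948491·0.18529 = CAD 3,097,896.09.
Swap to CAD now, deposit: 16,000,000·0.18154·1.081899723 = CAD 3,142,529.21.
The quoted forward undervalues HKD, so borrow HKD, convert to CAD at spot, deposit the CAD at 6.50%, and buy HKD forward at 0.18529 to cover the loan.
Arbitrage profit = |3,097,896.09 − 3,142,529.21| = CAD 44,633.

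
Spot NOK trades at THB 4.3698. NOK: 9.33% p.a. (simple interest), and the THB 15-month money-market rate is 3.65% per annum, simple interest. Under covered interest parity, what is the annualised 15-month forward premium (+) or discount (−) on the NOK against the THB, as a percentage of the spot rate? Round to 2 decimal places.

-5.09%

T = 15/12 years.
No-arbitrage forward: 4.3698 × 1.045625 / 1.116625 = 4.0919486 THB/NOK.
Annualised premium = (F − S)/S × (1/T) = (4.0919486 − 4.3698)/4.3698 ÷ (15/12) = -5.09%.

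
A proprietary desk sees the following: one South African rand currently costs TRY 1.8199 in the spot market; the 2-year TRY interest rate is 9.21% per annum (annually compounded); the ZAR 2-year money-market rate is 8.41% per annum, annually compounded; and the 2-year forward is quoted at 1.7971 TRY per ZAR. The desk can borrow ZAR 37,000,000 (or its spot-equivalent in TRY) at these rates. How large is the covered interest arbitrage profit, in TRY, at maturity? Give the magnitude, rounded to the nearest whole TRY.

TRY 2,163,758

T = 2 years.
Route A — deposit ZAR, sell forward: 37,000,000 × 1.17527281 × 1.7971 = TRY 78,147,062.37.
Route B — convert at spot, deposit TRY: 37,000,000 × 1.8199 × 1.19268241 = TRY 80,310,820.56.
The quoted forward undervalues ZAR, so borrow ZAR, convert to TRY at spot, deposit the TRY at 9.21%, and buy ZAR forward at 1.7971 to cover the loan.
Arbitrage profit = |78,147,062.37 − 80,310,820.56| = TRY 2,163,758.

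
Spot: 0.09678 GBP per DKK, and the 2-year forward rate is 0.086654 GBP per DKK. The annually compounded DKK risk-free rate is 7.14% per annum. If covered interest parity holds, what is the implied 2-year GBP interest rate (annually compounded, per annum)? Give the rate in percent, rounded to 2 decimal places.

1.38%

T = 2 years.
CIP gives F = S · g_GBP/g_DKK, so g_GBP/g_DKK = 0.086654/0.09678 = 0.8953709.
DKK growth factor: (1 + 0.0714)^2 = 1.147898.
That pins the GBP growth at 1.0277945.
r = 1.0277945^(1/2) − 1 = 0.013802 → 1.38%.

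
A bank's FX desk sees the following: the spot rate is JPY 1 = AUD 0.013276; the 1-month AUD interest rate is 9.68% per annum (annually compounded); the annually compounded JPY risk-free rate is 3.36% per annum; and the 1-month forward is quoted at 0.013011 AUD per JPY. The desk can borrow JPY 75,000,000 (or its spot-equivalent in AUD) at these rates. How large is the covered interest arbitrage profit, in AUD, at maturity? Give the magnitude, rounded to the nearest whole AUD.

T = 1/12 years.
Keep in JPY, deliver into the forward: 75,000,000·1.00275778·0.013011 = AUD 978,516.11.
Swap to AUD now, deposit: 75,000,000·0.013276·1.00772946 = AUD 1,003,396.22.
The quoted forward undervalues JPY, so borrow JPY, convert to AUD at spot, deposit the AUD at 9.68%, and buy JPY forward at 0.013011 to cover the loan.
Profit = 1,003,396.22 − 978,516.11 = AUD 24,880.

AUD 24,880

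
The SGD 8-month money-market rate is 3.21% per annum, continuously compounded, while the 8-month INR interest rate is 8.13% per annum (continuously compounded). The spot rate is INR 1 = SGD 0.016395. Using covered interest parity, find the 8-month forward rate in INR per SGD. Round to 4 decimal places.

63.0280

T = 8/12 years.
SGD accumulates by e^(0.0321×8/12) = 1.02163062.
Growth of 1 INR over T: e^(0.0813×8/12) = 1.05569572.
So F = 0.016395 × 1.02163062 / 1.05569572 = 0.015865968 (SGD/INR).
Invert for INR per SGD: 1 / 0.015865968 = 63.0280.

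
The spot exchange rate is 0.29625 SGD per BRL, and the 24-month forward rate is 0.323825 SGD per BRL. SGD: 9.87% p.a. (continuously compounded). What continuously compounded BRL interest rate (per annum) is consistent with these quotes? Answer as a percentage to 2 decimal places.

T = 2 years.
By CIP, F/S equals the SGD-to-BRL growth ratio: 0.323825/0.29625 = 1.0930802.
SGD growth factor: e^(0.0987×2) = 1.2182312.
So the BRL growth factor = 1.1144939.
r = ln(1.1144939)/2 = 0.054200 → 5.42%.

5.42%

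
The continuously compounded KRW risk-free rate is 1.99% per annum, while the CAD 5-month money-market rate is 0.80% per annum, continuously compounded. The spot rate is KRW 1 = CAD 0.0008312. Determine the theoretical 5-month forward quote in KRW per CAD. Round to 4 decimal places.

1209.0600

T = 5/12 years.
Growth of 1 CAD over T: e^(0.0080×5/12) = 1.0033388951.
KRW growth factor: e^(0.0199×5/12) = 1.0083261377.
Forward (CAD per KRW) = 0.0008312 × 1.0033388951 / 1.0083261377 = 0.0008270888341.
Invert for KRW per CAD: 1 / 0.0008270888341 = 1209.0600.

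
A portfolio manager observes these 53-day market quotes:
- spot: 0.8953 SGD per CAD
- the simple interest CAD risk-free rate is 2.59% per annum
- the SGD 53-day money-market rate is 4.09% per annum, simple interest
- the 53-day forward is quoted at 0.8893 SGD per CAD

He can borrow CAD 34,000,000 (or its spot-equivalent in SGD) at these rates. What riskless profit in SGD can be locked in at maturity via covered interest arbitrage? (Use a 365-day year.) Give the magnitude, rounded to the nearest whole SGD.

T = 53/365 years.
Route A — deposit CAD, sell forward: 34,000,000 × 1.0037608219 × 0.8893 = SGD 30,349,912.96.
Route B — convert at spot, deposit SGD: 34,000,000 × 0.8953 × 1.0059389041 = SGD 30,620,981.43.
The quoted forward undervalues CAD, so borrow CAD, convert to SGD at spot, deposit the SGD at 4.09%, and buy CAD forward at 0.8893 to cover the loan.
Profit = 30,620,981.43 − 30,349,912.96 = SGD 271,068.

SGD 271,068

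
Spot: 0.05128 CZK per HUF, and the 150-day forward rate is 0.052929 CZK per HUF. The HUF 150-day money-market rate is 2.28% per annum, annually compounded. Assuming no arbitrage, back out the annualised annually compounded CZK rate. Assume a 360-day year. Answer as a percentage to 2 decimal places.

T = 150/360 years.
By CIP, F/S equals the CZK-to-HUF growth ratio: 0.052929/0.05128 = 1.0321568.
HUF growth factor: (1 + 0.0228)^(150/360) = 1.0094376.
So the CZK growth factor = 1.0418979.
Annualise: 1.0418979^(360/150) − 1 = 0.103520 = 10.35%.

10.35%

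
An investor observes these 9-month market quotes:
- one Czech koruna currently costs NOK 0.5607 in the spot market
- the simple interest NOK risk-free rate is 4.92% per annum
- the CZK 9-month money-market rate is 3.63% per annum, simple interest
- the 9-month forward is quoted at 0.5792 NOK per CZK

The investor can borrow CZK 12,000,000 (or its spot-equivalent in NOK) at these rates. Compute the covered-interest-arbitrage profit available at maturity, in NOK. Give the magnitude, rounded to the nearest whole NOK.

NOK 162,947

T = 9/12 years.
Invest the CZK and cover forward: 12,000,000 × 1.027225 × 0.5792 = NOK 7,139,624.64.
Convert at spot and invest in NOK: 12,000,000 × 0.5607 × 1.036900 = NOK 6,976,677.96.
The quoted forward overvalues CZK, so borrow NOK, buy CZK at spot, deposit the CZK at 3.63%, and sell the proceeds forward at 0.5792.
Profit = 7,139,624.64 − 6,976,677.96 = NOK 162,947.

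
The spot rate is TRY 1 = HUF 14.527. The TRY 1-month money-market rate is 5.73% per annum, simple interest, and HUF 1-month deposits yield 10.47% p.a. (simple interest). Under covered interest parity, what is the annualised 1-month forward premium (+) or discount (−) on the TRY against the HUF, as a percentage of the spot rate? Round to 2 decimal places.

T = 1/12 years.
No-arbitrage forward: 14.527 × 1.008725 / 1.004775 = 14.584109 HUF/TRY.
(F − S)/S ÷ T = (14.584109 − 14.527)/14.527/(1/12) = 0.047175 → 4.72%.

+4.72%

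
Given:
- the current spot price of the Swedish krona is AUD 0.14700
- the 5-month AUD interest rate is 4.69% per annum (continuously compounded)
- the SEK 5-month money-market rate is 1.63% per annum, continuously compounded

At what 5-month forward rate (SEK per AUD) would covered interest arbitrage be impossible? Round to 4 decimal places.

6.7165

T = 5/12 years.
Growth of 1 AUD over T: e^(0.0469×5/12) = 1.0197339.
SEK accumulates by e^(0.0163×5/12) = 1.0068148.
So F = 0.147 × 1.0197339 / 1.0068148 = 0.1488863 (AUD/SEK).
Quoted the other way: 1/0.1488863 = 6.7165 SEK per AUD.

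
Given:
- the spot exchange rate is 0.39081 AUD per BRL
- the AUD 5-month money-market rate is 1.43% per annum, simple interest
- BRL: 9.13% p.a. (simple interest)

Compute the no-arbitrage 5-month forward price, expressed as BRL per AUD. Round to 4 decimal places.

2.6404

T = 5/12 years.
AUD accumulates by 1 + 0.0143×5/12 = 1.0059583.
BRL growth factor: 1 + 0.0913×5/12 = 1.0380417.
Forward (AUD per BRL) = 0.39081 × 1.0059583 / 1.0380417 = 0.3787310.
Quoted the other way: 1/0.3787310 = 2.6404 BRL per AUD.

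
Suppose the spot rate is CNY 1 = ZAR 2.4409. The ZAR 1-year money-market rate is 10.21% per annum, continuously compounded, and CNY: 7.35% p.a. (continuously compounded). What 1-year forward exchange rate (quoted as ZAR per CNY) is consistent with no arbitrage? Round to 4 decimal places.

2.5117

T = 1 year.
ZAR growth factor: e^(0.1021×1) = 1.1074942.
CNY accumulates by e^(0.0735×1) = 1.0762685.
So F = 2.4409 × 1.1074942 / 1.0762685 = 2.511718 (ZAR/CNY).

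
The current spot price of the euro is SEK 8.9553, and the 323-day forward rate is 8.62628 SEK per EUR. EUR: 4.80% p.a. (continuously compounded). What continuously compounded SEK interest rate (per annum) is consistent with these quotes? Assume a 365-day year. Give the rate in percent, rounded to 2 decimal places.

0.57%

T = 323/365 years.
F/S = 8.62628/8.9553 = 0.9632597 = (growth of SEK) / (growth of EUR).
The EUR side grows by e^(0.0480×323/365) = 1.0433918.
That pins the SEK growth at 1.0050573.
r = ln(1.0050573)/(323/365) = 0.005701 → 0.57%.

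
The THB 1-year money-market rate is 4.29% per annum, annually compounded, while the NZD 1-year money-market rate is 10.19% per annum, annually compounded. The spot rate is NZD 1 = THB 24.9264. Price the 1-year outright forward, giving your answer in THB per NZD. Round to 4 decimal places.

23.5917

T = 1 year.
THB growth factor: (1 + 0.0429)^1 = 1.042900.
NZD growth factor: (1 + 0.1019)^1 = 1.101900.
CIP: F = S · (grow THB)/(grow NZD) = 24.9264 × 1.042900/1.101900 = 23.591744 THB per NZD.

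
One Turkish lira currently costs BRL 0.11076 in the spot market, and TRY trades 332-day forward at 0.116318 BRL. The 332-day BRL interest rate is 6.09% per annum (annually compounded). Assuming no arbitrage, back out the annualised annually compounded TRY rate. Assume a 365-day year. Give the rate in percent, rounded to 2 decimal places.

T = 332/365 years.
F/S = 0.116318/0.11076 = 1.0501806 = (growth of BRL) / (growth of TRY).
BRL growth factor: (1 + 0.0609)^(332/365) = 1.0552447.
So the TRY growth factor = 1.0048221.
r = 1.0048221^(365/332) − 1 = 0.005303 → 0.53%.

0.53%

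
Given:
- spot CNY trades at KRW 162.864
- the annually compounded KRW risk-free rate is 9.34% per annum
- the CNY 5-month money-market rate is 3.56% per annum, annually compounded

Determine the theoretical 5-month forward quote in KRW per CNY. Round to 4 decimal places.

T = 5/12 years.
KRW accumulates by (1 + 0.0934)^(5/12) = 1.037905816.
CNY growth factor: (1 + 0.0356)^(5/12) = 1.014682143.
So F = 162.864 × 1.037905816 / 1.014682143 = 166.591572 (KRW/CNY).

166.5916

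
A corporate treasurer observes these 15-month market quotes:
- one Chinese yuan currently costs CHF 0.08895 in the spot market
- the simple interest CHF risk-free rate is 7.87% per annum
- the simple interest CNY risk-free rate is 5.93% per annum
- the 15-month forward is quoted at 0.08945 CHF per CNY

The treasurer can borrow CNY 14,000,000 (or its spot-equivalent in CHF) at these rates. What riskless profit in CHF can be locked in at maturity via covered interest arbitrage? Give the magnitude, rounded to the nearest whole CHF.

CHF 22,680

T = 15/12 years.
Invest the CNY and cover forward: 14,000,000 × 1.074125 × 0.08945 = CHF 1,345,126.74.
Convert at spot and invest in CHF: 14,000,000 × 0.08895 × 1.098375 = CHF 1,367,806.39.
The quoted forward undervalues CNY, so borrow CNY, convert to CHF at spot, deposit the CHF at 7.87%, and buy CNY forward at 0.08945 to cover the loan.
Arbitrage profit = |1,345,126.74 − 1,367,806.39| = CHF 22,680.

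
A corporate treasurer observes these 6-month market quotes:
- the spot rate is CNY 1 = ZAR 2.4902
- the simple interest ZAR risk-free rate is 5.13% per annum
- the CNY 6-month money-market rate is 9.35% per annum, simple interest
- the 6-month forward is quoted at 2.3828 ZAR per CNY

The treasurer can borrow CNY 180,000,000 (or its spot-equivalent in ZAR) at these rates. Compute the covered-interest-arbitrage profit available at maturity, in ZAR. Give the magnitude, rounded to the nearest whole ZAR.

T = 6/12 years.
Invest the CNY and cover forward: 180,000,000 × 1.046750 × 2.3828 = ZAR 448,955,262.00.
Convert at spot and invest in ZAR: 180,000,000 × 2.4902 × 1.025650 = ZAR 459,733,253.40.
The quoted forward undervalues CNY, so borrow CNY, convert to ZAR at spot, deposit the ZAR at 5.13%, and buy CNY forward at 2.3828 to cover the loan.
The gap between the two covered legs is ZAR 10,777,991.

ZAR 10,777,991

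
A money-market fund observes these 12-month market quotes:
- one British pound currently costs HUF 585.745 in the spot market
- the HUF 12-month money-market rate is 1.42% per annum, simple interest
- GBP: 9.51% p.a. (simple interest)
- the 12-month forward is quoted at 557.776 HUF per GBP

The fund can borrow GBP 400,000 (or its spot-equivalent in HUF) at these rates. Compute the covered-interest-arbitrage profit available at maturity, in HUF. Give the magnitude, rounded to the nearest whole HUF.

T = 1 year.
Route A — deposit GBP, sell forward: 400,000 × 1.095100 × 557.776 = HUF 244,328,199.04.
Route B — convert at spot, deposit HUF: 400,000 × 585.745 × 1.014200 = HUF 237,625,031.60.
The quoted forward overvalues GBP, so borrow HUF, buy GBP at spot, deposit the GBP at 9.51%, and sell the proceeds forward at 557.776.
The gap between the two covered legs is HUF 6,703,167.

HUF 6,703,167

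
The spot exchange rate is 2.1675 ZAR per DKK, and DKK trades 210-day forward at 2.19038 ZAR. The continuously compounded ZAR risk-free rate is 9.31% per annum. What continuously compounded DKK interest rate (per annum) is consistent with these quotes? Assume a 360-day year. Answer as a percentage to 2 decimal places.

T = 210/360 years.
CIP gives F = S · g_ZAR/g_DKK, so g_ZAR/g_DKK = 2.19038/2.1675 = 1.0105559.
ZAR growth factor: e^(0.0931×210/360) = 1.0558101.
That pins the DKK growth at 1.0447815.
r = ln(1.0447815)/(210/360) = 0.075099 → 7.51%.

7.51%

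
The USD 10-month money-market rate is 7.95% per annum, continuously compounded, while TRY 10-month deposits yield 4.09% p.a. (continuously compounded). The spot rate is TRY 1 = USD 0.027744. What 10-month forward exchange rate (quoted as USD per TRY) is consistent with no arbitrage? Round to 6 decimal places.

0.028651

T = 10/12 years.
USD growth factor: e^(0.0795×10/12) = 1.0684938.
Growth of 1 TRY over T: e^(0.0409×10/12) = 1.0346708.
Forward (USD per TRY) = 0.027744 × 1.0684938 / 1.0346708 = 0.02865094.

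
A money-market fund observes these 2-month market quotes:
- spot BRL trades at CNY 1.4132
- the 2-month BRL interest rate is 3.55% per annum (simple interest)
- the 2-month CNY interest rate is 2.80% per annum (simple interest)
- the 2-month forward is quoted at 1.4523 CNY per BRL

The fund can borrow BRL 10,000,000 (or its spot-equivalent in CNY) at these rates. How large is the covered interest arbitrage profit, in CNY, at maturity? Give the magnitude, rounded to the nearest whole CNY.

CNY 410,978

T = 2/12 years.
Keep in BRL, deliver into the forward: 10,000,000·1.0059166667·1.4523 = CNY 14,608,927.75.
Swap to CNY now, deposit: 10,000,000·1.4132·1.0046666667 = CNY 14,197,949.33.
The quoted forward overvalues BRL, so borrow CNY, buy BRL at spot, deposit the BRL at 3.55%, and sell the proceeds forward at 1.4523.
Profit = 14,608,927.75 − 14,197,949.33 = CNY 410,978.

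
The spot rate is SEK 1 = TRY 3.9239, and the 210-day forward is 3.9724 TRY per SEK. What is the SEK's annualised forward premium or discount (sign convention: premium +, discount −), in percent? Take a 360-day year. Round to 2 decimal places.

+2.12%

T = 210/360 years.
(F − S)/S = (3.9724 − 3.9239)/3.9239 = 0.0123602.
×(1/T) gives 2.12% p.a.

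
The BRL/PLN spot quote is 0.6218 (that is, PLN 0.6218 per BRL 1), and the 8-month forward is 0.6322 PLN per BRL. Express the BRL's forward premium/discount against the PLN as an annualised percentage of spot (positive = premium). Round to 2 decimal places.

T = 8/12 years.
BRL trades forward at +1.67256% vs spot over the period.
Annualise by dividing by T: 0.0167256 / (8/12) = 0.025088 → 2.51%.

+2.51%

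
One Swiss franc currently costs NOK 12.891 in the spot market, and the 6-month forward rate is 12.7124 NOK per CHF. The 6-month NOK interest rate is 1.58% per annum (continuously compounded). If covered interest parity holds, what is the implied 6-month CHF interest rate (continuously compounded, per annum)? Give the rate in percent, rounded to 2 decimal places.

T = 6/12 years.
F/S = 12.7124/12.891 = 0.9861454 = (growth of NOK) / (growth of CHF).
NOK growth factor: e^(0.0158×6/12) = 1.0079313.
So the CHF growth factor = 1.022092.
Take logs: ln 1.022092 / (6/12) = 0.043703, so 4.37%.

4.37%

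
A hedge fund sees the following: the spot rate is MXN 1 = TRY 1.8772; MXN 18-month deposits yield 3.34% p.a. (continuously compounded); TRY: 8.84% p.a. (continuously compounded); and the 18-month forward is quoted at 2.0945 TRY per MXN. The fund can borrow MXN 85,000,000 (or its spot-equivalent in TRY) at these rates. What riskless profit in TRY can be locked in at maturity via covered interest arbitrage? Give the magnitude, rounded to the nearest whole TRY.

TRY 4,992,334

T = 18/12 years.
Invest the MXN and cover forward: 85,000,000 × 1.05137622874 × 2.0945 = TRY 187,179,138.44.
Convert at spot and invest in TRY: 85,000,000 × 1.8772 × 1.1417931897 = TRY 182,186,804.93.
The quoted forward overvalues MXN, so borrow TRY, buy MXN at spot, deposit the MXN at 3.34%, and sell the proceeds forward at 2.0945.
The gap between the two covered legs is TRY 4,992,334.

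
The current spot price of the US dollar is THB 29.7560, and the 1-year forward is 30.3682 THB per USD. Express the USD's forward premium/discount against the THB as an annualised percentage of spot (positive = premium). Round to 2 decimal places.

+2.06%

T = 1 year.
Period premium: (30.3682 − 29.756)/29.756 = 0.0205740.
×(1/T) gives 2.06% p.a.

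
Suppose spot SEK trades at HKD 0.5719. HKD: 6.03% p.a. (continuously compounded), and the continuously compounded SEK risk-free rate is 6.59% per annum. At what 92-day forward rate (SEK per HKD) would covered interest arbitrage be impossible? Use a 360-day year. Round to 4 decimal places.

T = 92/360 years.
HKD accumulates by e^(0.0603×92/360) = 1.0155293.
SEK growth factor: e^(0.0659×92/360) = 1.0169837.
So F = 0.5719 × 1.0155293 / 1.0169837 = 0.5710821 (HKD/SEK).
Invert for SEK per HKD: 1 / 0.5710821 = 1.7511.

1.7511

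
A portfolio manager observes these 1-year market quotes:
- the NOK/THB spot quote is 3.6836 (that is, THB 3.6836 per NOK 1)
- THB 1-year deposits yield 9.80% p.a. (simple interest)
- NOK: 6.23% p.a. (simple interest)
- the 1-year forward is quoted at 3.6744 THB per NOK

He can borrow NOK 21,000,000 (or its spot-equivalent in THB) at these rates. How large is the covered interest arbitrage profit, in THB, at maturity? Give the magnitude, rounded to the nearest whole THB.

THB 2,966,831

T = 1 year.
Route A — deposit NOK, sell forward: 21,000,000 × 1.062300 × 3.6744 = THB 81,969,617.52.
Route B — convert at spot, deposit THB: 21,000,000 × 3.6836 × 1.098000 = THB 84,936,448.80.
The quoted forward undervalues NOK, so borrow NOK, convert to THB at spot, deposit the THB at 9.80%, and buy NOK forward at 3.6744 to cover the loan.
Profit = 84,936,448.80 − 81,969,617.52 = THB 2,966,831.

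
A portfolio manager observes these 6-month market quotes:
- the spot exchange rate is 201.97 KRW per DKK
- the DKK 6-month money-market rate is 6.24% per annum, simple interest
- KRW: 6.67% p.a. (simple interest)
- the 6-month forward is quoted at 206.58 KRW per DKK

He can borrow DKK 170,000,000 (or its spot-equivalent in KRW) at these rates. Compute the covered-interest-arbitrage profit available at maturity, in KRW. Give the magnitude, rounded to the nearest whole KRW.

KRW 734,331,405

T = 6/12 years.
Invest the DKK and cover forward: 170,000,000 × 1.031200 × 206.58 = KRW 36,214,300,320.00.
Convert at spot and invest in KRW: 170,000,000 × 201.97 × 1.033350 = KRW 35,479,968,915.00.
The quoted forward overvalues DKK, so borrow KRW, buy DKK at spot, deposit the DKK at 6.24%, and sell the proceeds forward at 206.58.
The gap between the two covered legs is KRW 734,331,405.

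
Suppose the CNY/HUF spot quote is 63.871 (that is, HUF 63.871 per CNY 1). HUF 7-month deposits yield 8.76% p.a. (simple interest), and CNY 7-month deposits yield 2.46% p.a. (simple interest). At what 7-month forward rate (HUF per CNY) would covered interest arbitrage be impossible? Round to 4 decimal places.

T = 7/12 years.
HUF accumulates by 1 + 0.0876×7/12 = 1.051100.
CNY accumulates by 1 + 0.0246×7/12 = 1.014350.
CIP: F = S · (grow HUF)/(grow CNY) = 63.871 × 1.051100/1.014350 = 66.185053 HUF per CNY.

66.1851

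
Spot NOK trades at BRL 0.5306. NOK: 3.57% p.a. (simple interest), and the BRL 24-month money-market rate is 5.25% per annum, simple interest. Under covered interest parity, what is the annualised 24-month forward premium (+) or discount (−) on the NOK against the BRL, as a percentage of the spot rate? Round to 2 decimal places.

T = 2 years.
F = S · g_BRL/g_NOK = 0.5306 × 1.105000/1.071400 = 0.5472401.
(F − S)/S ÷ T = (0.5472401 − 0.5306)/0.5306/2 = 0.015680 → 1.57%.

+1.57%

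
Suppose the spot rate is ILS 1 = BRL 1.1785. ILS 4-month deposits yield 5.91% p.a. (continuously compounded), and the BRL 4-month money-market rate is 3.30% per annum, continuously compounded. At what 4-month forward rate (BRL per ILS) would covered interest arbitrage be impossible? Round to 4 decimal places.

1.1683

T = 4/12 years.
Growth of 1 BRL over T: e^(0.0330×4/12) = 1.0110607.
ILS growth factor: e^(0.0591×4/12) = 1.0198953.
CIP: F = S · (grow BRL)/(grow ILS) = 1.1785 × 1.0110607/1.0198953 = 1.168292 BRL per ILS.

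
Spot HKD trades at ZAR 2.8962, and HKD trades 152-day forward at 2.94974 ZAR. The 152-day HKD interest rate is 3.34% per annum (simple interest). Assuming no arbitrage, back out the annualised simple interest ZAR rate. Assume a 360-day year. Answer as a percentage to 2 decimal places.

7.78%

T = 152/360 years.
F/S = 2.94974/2.8962 = 1.0184863 = (growth of ZAR) / (growth of HKD).
The HKD side grows by 1 + 0.0334×152/360 = 1.0141022.
Hence g_ZAR = 1.0328492.
r = (1.0328492 − 1)/(152/360) = 0.077801 → 7.78%.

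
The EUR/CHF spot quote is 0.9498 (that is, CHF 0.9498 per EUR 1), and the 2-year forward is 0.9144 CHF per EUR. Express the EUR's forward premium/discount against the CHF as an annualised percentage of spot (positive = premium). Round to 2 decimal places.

T = 2 years.
(F − S)/S = (0.9144 − 0.9498)/0.9498 = -0.0372710.
×(1/T) gives -1.86% p.a.

-1.86%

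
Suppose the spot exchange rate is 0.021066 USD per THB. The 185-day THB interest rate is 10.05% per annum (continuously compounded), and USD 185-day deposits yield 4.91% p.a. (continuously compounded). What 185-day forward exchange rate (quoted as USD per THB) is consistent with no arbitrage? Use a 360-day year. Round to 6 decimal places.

T = 185/360 years.
Growth of 1 USD over T: e^(0.0491×185/360) = 1.025553.
Growth of 1 THB over T: e^(0.1005×185/360) = 1.0530027.
Forward (USD per THB) = 0.021066 × 1.025553 / 1.0530027 = 0.02051685.

0.020517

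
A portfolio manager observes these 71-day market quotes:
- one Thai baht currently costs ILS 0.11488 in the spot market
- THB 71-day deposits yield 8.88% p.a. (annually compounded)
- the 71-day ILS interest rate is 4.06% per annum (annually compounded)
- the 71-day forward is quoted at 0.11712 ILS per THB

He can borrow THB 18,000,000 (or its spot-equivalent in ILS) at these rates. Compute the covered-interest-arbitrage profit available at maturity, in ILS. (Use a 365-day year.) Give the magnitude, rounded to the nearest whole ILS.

ILS 59,428

T = 71/365 years.
Keep in THB, deliver into the forward: 18,000,000·1.016686758·0.11712 = ILS 2,143,338.36.
Swap to ILS now, deposit: 18,000,000·0.11488·1.007771468 = ILS 2,083,910.15.
The quoted forward overvalues THB, so borrow ILS, buy THB at spot, deposit the THB at 8.88%, and sell the proceeds forward at 0.11712.
The gap between the two covered legs is ILS 59,428.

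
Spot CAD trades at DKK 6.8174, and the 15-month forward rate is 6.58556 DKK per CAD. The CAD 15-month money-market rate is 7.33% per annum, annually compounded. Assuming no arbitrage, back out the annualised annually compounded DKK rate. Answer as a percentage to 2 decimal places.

T = 15/12 years.
By CIP, F/S equals the DKK-to-CAD growth ratio: 6.58556/6.8174 = 0.9659929.
The CAD side grows by (1 + 0.0733)^(15/12) = 1.0924496.
That pins the DKK growth at 1.0552986.
Annualise: 1.0552986^(12/15) − 1 = 0.043999 = 4.40%.

4.40%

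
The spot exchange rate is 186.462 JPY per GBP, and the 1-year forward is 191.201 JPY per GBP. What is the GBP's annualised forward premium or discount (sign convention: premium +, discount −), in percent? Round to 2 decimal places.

+2.54%

T = 1 year.
GBP trades forward at +2.54154% vs spot over the period.
Annualise by dividing by T: 0.0254154 / 1 = 0.025415 → 2.54%.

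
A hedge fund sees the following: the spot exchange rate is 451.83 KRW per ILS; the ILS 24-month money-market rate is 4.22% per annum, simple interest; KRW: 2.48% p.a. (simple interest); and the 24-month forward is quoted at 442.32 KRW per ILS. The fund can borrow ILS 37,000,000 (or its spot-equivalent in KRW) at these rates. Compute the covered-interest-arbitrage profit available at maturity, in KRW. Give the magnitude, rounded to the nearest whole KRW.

T = 2 years.
Invest the ILS and cover forward: 37,000,000 × 1.084400 × 442.32 = KRW 17,747,116,896.00.
Convert at spot and invest in KRW: 37,000,000 × 451.83 × 1.049600 = KRW 17,546,908,416.00.
The quoted forward overvalues ILS, so borrow KRW, buy ILS at spot, deposit the ILS at 4.22%, and sell the proceeds forward at 442.32.
Arbitrage profit = |17,747,116,896.00 − 17,546,908,416.00| = KRW 200,208,480.

KRW 200,208,480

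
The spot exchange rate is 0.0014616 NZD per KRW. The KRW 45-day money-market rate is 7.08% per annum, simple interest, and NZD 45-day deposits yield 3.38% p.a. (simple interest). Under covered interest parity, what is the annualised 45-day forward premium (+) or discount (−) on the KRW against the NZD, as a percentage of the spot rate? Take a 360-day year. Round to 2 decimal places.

-3.67%

T = 45/360 years.
F = S · g_NZD/g_KRW = 0.0014616 × 1.004225/1.008850 = 0.0014548994.
Annualised premium = (F − S)/S × (1/T) = (0.0014548994 − 0.0014616)/0.0014616 ÷ (45/360) = -3.67%.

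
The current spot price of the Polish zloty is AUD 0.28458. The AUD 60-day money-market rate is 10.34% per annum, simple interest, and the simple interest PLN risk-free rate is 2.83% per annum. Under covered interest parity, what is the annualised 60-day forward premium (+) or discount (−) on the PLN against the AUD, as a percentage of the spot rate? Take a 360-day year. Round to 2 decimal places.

T = 60/360 years.
No-arbitrage forward: 0.28458 × 1.0172333 / 1.0047167 = 0.28812525 AUD/PLN.
Annualised premium = (F − S)/S × (1/T) = (0.28812525 − 0.28458)/0.28458 ÷ (60/360) = 7.47%.

+7.47%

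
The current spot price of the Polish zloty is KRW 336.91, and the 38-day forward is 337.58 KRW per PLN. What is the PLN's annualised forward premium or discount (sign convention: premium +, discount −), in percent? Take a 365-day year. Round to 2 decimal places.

T = 38/365 years.
(F − S)/S = (337.58 − 336.91)/336.91 = 0.0019887.
Annualise by dividing by T: 0.0019887 / (38/365) = 0.019102 → 1.91%.

+1.91%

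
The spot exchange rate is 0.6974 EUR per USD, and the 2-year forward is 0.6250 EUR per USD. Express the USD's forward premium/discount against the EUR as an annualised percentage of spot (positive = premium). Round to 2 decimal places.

T = 2 years.
(F − S)/S = (0.6250 − 0.6974)/0.6974 = -0.1038142.
Per annum: -0.1038142 / 2 = -0.051907 = -5.19%.

-5.19%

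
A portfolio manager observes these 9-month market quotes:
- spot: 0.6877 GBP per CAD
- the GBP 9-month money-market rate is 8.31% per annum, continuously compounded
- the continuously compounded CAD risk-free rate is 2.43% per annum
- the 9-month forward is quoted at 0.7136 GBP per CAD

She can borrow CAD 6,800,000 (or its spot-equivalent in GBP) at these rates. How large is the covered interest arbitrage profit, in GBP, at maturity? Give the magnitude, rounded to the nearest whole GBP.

T = 9/12 years.
Keep in CAD, deliver into the forward: 6,800,000·1.018392089·0.7136 = GBP 4,941,727.24.
Swap to GBP now, deposit: 6,800,000·0.6877·1.064308189 = GBP 4,977,088.24.
The quoted forward undervalues CAD, so borrow CAD, convert to GBP at spot, deposit the GBP at 8.31%, and buy CAD forward at 0.7136 to cover the loan.
Arbitrage profit = |4,941,727.24 − 4,977,088.24| = GBP 35,361.

GBP 35,361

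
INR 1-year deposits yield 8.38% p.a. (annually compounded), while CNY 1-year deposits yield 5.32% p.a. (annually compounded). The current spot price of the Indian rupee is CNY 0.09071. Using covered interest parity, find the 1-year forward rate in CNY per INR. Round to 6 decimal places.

T = 1 year.
Growth of 1 CNY over T: (1 + 0.0532)^1 = 1.053200.
INR growth factor: (1 + 0.0838)^1 = 1.083800.
Forward (CNY per INR) = 0.09071 × 1.053200 / 1.083800 = 0.08814889.

0.088149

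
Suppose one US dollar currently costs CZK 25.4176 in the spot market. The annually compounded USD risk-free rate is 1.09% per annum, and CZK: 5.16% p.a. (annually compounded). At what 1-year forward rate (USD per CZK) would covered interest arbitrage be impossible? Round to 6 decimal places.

T = 1 year.
CZK accumulates by (1 + 0.0516)^1 = 1.051600.
Growth of 1 USD over T: (1 + 0.0109)^1 = 1.010900.
CIP: F = S · (grow CZK)/(grow USD) = 25.4176 × 1.051600/1.010900 = 26.44094 CZK per USD.
Invert for USD per CZK: 1 / 26.44094 = 0.037820.

0.037820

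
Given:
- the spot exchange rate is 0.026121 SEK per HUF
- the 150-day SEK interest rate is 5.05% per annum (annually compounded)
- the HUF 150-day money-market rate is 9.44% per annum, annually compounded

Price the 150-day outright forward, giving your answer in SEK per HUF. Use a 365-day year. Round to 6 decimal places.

0.025685

T = 150/365 years.
SEK growth factor: (1 + 0.0505)^(150/365) = 1.0204527.
HUF accumulates by (1 + 0.0944)^(150/365) = 1.0377668.
So F = 0.026121 × 1.0204527 / 1.0377668 = 0.02568520 (SEK/HUF).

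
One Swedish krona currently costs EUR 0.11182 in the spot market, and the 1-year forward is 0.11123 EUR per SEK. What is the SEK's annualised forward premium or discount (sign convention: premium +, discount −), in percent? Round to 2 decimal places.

T = 1 year.
Period premium: (0.11123 − 0.11182)/0.11182 = -0.0052763.
Per annum: -0.0052763 / 1 = -0.005276 = -0.53%.

-0.53%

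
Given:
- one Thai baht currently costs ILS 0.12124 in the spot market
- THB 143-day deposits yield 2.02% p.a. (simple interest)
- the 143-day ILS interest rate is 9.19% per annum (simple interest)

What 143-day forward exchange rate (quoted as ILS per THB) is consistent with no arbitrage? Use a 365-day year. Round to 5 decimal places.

0.12462

T = 143/365 years.
Growth of 1 ILS over T: 1 + 0.0919×143/365 = 1.0360047.
Growth of 1 THB over T: 1 + 0.0202×143/365 = 1.007914.
So F = 0.12124 × 1.0360047 / 1.007914 = 0.1246190 (ILS/THB).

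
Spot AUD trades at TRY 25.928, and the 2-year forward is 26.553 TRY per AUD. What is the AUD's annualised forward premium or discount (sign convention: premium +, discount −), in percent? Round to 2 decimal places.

+1.21%

T = 2 years.
AUD trades forward at +2.41052% vs spot over the period.
Annualise by dividing by T: 0.0241052 / 2 = 0.012053 → 1.21%.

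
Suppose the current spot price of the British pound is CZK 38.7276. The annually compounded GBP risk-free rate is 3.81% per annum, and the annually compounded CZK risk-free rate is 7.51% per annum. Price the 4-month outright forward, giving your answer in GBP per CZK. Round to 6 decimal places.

0.025522

T = 4/12 years.
CZK accumulates by (1 + 0.0751)^(4/12) = 1.0244316.
GBP accumulates by (1 + 0.0381)^(4/12) = 1.012542.
So F = 38.7276 × 1.0244316 / 1.012542 = 39.18235 (CZK/GBP).
Quoted the other way: 1/39.18235 = 0.025522 GBP per CZK.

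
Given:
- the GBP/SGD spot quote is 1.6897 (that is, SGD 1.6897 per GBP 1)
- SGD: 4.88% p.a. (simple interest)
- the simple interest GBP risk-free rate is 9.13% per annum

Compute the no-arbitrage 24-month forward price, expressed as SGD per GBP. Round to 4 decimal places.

1.5683

T = 2 years.
SGD accumulates by 1 + 0.0488×2 = 1.097600.
Growth of 1 GBP over T: 1 + 0.0913×2 = 1.182600.
CIP: F = S · (grow SGD)/(grow GBP) = 1.6897 × 1.097600/1.182600 = 1.568252 SGD per GBP.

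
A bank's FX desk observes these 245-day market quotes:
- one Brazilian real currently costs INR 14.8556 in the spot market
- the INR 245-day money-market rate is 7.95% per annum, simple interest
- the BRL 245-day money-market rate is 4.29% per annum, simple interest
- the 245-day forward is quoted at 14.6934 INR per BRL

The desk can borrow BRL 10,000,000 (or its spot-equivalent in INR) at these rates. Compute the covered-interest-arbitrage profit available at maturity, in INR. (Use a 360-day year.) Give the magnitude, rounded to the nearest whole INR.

T = 245/360 years.
Keep in BRL, deliver into the forward: 10,000,000·1.02919583333·14.6934 = INR 151,223,860.57.
Swap to INR now, deposit: 10,000,000·14.8556·1.05410416667 = INR 156,593,498.58.
The quoted forward undervalues BRL, so borrow BRL, convert to INR at spot, deposit the INR at 7.95%, and buy BRL forward at 14.6934 to cover the loan.
Arbitrage profit = |151,223,860.57 − 156,593,498.58| = INR 5,369,638.

INR 5,369,638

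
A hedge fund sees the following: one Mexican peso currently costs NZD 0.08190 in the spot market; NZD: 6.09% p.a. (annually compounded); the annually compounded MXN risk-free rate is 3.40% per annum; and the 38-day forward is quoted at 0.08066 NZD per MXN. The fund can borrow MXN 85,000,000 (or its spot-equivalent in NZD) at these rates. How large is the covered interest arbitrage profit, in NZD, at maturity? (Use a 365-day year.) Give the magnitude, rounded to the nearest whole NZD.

T = 38/365 years.
Keep in MXN, deliver into the forward: 85,000,000·1.003486946·0.08066 = NZD 6,880,006.85.
Swap to NZD now, deposit: 85,000,000·0.08190·1.006173689 = NZD 7,004,478.14.
The quoted forward undervalues MXN, so borrow MXN, convert to NZD at spot, deposit the NZD at 6.09%, and buy MXN forward at 0.08066 to cover the loan.
Arbitrage profit = |6,880,006.85 − 7,004,478.14| = NZD 124,471.

NZD 124,471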